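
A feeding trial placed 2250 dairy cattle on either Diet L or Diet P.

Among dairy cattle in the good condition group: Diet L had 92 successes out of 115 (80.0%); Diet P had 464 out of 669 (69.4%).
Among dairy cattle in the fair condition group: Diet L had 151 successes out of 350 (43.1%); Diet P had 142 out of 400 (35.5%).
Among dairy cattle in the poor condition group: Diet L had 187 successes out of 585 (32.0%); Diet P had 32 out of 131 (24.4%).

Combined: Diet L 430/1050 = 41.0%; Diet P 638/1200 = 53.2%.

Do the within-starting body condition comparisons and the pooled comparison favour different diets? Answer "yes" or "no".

Within each starting body condition level (good condition 80.0% vs 69.4%; fair condition 43.1% vs 35.5%; poor condition 32.0% vs 24.4%), Diet L has the higher rate every time. Pooled: 41.0% vs 53.2% — Diet P has the higher rate overall. The two comparisons disagree.

yes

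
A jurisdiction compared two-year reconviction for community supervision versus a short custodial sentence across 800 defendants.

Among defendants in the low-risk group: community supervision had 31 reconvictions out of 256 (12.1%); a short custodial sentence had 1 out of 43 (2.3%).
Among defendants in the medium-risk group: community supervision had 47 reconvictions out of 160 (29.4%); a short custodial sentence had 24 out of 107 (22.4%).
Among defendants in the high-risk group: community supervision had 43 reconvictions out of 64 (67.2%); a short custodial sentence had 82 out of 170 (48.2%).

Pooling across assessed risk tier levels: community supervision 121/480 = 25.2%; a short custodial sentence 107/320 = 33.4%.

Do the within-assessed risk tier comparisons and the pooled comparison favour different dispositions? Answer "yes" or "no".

yes

Within each assessed risk tier level (low-risk 12.1% vs 2.3%; medium-risk 29.4% vs 22.4%; high-risk 67.2% vs 48.2%), a short custodial sentence has the lower rate every time. Pooled: 25.2% vs 33.4% — community supervision has the lower rate overall. The two comparisons disagree.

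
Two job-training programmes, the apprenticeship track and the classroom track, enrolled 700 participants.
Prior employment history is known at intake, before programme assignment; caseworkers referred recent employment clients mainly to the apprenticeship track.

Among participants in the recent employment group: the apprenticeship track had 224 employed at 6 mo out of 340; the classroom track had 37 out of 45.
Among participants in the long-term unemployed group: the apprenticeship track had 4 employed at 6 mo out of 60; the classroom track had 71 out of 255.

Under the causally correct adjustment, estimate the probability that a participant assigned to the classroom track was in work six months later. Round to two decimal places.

0.58

Within every prior employment history level the classroom track has the higher rate, yet pooled the apprenticeship track does — Simpson's reversal.
Prior employment history satisfies the back-door criterion: it is not a descendant of the programme, and it blocks the spurious path from programme to outcome. Adjusting for it (i.e., using the within-prior employment history rates) gives the causal effect.
Standardising the classroom track to the population prior employment history mix: 0.550·37/45 + 0.450·71/255 = 0.578.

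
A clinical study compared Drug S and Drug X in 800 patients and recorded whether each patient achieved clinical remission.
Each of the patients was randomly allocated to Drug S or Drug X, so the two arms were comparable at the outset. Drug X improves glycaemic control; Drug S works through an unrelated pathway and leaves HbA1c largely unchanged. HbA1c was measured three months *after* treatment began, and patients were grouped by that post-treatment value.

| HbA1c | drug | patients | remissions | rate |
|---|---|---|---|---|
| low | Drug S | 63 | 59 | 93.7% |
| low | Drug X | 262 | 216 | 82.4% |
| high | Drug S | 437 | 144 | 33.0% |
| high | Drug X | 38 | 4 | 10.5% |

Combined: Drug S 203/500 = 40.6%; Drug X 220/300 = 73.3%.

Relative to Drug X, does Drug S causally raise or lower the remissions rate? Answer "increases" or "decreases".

decreases

HbA1c is downstream of the drug. One should not condition on a consequence of treatment, so the overall rates are the right comparison.
Pooled: Drug S 40.6% vs Drug X 73.3%; Drug X is higher overall.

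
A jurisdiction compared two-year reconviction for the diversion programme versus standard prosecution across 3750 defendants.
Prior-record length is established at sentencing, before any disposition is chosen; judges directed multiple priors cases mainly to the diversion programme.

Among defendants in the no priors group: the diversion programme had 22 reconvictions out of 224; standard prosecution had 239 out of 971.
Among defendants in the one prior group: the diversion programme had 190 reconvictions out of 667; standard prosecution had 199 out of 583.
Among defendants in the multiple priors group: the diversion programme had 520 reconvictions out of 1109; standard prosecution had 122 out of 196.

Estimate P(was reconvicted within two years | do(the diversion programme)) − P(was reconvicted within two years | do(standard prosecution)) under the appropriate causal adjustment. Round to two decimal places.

-0.12

Since prior-record length is a pre-existing factor (not a product of the disposition) and it affects the outcome on its own, it is a confounder. The stratified rates, not the pooled rate, identify the causal effect.
Adjusting over the population distribution of prior-record length: 0.319·(0.098−0.246) + 0.333·(0.285−0.341) + 0.348·(0.469−0.622) = -0.119.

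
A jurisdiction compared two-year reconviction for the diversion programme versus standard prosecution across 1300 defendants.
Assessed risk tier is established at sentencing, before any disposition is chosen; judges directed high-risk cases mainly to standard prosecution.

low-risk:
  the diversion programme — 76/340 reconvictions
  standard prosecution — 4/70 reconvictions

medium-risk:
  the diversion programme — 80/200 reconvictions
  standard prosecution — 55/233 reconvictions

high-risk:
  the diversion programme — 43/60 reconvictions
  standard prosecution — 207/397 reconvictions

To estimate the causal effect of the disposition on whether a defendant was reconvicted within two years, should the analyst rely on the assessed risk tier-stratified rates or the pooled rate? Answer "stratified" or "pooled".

Within every assessed risk tier level standard prosecution has the lower rate, yet pooled the diversion programme does — Simpson's reversal.
The imbalance in assessed risk tier arose from how defendants were allocated, not from anything the disposition did; and assessed risk tier independently affects the outcome. The pooled gap is confounded — condition on assessed risk tier.
Within each level — low-risk: 22.4% vs 5.7%; medium-risk: 40.0% vs 23.6%; high-risk: 71.7% vs 52.1% — standard prosecution is lower every time.

stratified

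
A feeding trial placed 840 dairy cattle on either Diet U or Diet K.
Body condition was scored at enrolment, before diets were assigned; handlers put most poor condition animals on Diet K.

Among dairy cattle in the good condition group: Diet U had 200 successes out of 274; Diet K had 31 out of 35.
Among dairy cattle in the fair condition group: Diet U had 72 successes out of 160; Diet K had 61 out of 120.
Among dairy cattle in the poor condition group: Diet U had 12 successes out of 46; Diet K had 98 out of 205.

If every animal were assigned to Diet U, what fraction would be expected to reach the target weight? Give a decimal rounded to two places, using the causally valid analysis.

Nothing the diet does changes starting body condition; the imbalance is an allocation artefact. With starting body condition also predicting the outcome, the pooled figure is confounded, and the within-stratum comparison is the causal one.
Standardising Diet U to the population starting body condition mix: 0.368·200/274 + 0.333·72/160 + 0.299·12/46 = 0.496.

0.50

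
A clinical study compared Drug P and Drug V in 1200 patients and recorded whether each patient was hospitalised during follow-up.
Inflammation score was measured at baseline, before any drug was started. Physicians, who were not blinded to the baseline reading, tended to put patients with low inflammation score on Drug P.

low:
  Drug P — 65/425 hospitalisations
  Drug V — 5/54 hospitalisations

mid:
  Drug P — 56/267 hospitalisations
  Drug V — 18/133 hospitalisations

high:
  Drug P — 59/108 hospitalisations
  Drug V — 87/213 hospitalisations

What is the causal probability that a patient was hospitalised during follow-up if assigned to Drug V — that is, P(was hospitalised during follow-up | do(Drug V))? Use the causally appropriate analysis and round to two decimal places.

The imbalance in inflammation score arose from how patients were allocated, not from anything the drug did; and inflammation score independently affects the outcome. The pooled gap is confounded — condition on inflammation score.
Standardising Drug V to the population inflammation score mix: 0.399·5/54 + 0.333·18/133 + 0.268·87/213 = 0.191.

0.19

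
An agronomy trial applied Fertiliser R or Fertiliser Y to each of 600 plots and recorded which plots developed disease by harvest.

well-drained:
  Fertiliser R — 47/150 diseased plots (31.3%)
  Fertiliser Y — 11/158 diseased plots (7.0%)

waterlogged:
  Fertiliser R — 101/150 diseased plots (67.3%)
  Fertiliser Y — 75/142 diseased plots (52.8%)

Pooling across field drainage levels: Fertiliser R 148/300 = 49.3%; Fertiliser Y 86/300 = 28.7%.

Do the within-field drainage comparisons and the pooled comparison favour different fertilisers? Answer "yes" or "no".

Within each field drainage level (well-drained 31.3% vs 7.0%; waterlogged 67.3% vs 52.8%), Fertiliser Y has the lower rate every time. Pooled: 49.3% vs 28.7% — Fertiliser Y has the lower rate overall. They agree.

no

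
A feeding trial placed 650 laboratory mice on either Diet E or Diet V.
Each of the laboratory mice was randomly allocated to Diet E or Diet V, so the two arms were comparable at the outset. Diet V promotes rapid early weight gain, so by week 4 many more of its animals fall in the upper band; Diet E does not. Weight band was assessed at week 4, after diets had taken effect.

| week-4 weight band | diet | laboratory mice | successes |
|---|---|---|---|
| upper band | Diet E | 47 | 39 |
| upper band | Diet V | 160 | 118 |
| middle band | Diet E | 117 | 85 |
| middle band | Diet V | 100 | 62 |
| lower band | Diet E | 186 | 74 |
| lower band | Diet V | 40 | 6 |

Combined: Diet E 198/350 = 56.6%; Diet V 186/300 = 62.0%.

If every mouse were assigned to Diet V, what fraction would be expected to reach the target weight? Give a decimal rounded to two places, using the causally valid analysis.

0.62

Within every week-4 weight band level Diet E has the higher rate, yet pooled Diet V does — Simpson's reversal.
Week-4 weight band is recorded after the diet and is itself shifted by it — it sits on the causal path from diet to outcome. Conditioning on a mediator would strip out part of the effect we want; the pooled comparison gives the total causal effect.
So P(outcome | do(Diet V)) is just the pooled rate for Diet V: 186/300 = 0.620.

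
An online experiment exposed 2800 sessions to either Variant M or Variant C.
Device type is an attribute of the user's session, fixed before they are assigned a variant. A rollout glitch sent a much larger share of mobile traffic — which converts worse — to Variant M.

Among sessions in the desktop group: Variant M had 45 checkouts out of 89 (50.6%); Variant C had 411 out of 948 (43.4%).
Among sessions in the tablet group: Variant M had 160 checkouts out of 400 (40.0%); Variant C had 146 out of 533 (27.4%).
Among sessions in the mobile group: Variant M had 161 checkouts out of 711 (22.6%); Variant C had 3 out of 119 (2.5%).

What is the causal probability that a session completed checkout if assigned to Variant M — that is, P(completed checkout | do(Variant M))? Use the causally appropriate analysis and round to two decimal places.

Here device type is a common cause — it drives both which variant a case falls under and the outcome. The crude comparison mixes populations; the stratum-specific rates are the causally relevant ones.
Standardising Variant M to the population device type mix: 0.370·45/89 + 0.333·160/400 + 0.296·161/711 = 0.388.

0.39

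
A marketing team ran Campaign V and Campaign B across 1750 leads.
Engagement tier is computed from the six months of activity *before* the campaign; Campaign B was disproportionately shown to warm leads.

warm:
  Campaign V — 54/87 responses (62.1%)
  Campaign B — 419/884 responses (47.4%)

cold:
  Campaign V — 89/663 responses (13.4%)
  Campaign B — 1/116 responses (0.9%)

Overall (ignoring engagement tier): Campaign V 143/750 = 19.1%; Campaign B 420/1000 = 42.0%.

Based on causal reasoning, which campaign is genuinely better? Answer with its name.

Within every engagement tier level Campaign V has the higher rate, yet pooled Campaign B does — Simpson's reversal.
Since engagement tier is a pre-existing factor (not a product of the campaign) and it affects the outcome on its own, it is a confounder. The stratified rates, not the pooled rate, identify the causal effect.
Within each level — warm: 62.1% vs 47.4%; cold: 13.4% vs 0.9% — Campaign V is higher every time.

Campaign V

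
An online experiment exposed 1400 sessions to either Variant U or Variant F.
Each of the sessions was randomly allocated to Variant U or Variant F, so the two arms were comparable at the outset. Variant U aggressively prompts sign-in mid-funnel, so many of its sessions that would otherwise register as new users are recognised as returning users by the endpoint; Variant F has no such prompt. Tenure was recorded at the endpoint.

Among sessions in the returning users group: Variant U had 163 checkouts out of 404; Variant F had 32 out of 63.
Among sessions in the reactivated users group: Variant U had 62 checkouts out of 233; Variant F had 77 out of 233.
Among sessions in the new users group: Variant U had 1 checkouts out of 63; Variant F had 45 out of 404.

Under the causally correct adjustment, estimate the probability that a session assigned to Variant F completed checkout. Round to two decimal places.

User tenure here is a post-treatment variable shaped by the variant; conditioning on it would introduce bias rather than remove it. The overall comparison is the causal one.
So P(outcome | do(Variant F)) is just the pooled rate for Variant F: 154/700 = 0.220.

0.22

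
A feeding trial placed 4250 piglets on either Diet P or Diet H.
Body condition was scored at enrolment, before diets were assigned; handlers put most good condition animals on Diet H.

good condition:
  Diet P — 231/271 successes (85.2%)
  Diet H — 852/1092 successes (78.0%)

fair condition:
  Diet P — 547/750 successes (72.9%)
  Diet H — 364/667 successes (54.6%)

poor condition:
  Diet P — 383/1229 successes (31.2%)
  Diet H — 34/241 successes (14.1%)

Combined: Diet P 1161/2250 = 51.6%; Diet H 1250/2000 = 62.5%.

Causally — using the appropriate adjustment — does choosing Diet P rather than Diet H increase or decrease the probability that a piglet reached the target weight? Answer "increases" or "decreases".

increases

The imbalance in starting body condition arose from how piglets were allocated, not from anything the diet did; and starting body condition independently affects the outcome. The pooled gap is confounded — condition on starting body condition.
Within each level — good condition: 85.2% vs 78.0%; fair condition: 72.9% vs 54.6%; poor condition: 31.2% vs 14.1% — Diet P is higher every time.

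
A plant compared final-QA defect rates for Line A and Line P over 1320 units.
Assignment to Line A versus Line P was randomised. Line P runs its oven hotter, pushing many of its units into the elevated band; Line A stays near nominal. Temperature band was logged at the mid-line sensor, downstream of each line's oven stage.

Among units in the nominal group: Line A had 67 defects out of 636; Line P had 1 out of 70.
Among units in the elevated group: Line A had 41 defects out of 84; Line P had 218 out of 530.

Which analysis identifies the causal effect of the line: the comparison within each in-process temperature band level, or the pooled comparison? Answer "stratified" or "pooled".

The in-process temperature band-specific comparison favours Line P throughout, but the pooled figures favour Line A. The question is whether to condition on in-process temperature band.
In-process temperature band here is a post-treatment variable shaped by the line; conditioning on it would introduce bias rather than remove it. The overall comparison is the causal one.
Pooled: Line A 15.0% vs Line P 36.5%; Line A is lower overall.

pooled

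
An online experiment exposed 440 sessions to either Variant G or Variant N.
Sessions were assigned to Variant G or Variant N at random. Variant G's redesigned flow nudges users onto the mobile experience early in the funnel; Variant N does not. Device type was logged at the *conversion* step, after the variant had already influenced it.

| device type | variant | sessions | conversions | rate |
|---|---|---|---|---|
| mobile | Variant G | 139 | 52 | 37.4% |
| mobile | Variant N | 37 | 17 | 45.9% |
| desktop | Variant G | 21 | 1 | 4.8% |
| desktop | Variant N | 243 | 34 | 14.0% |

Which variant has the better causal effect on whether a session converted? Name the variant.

Variant G

Variant N is higher inside every device type stratum but Variant G is higher in aggregate. Whether to stratify depends on how device type relates to the variant.
Because the variant influences device type, device type is a post-treatment mediator, not a confounder. Stratifying on it would bias the estimate; the causal effect is the crude pooled difference.
Pooled: Variant G 33.1% vs Variant N 18.2%; Variant G is higher overall.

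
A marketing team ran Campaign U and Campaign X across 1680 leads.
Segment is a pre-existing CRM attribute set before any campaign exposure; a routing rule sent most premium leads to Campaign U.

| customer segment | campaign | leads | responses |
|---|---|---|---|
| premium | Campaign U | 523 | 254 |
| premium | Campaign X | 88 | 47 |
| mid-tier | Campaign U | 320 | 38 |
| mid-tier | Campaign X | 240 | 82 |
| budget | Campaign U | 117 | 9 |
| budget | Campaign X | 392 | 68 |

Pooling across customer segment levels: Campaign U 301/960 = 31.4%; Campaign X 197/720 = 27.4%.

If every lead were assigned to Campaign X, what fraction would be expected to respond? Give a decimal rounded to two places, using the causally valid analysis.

The customer segment-specific comparison favours Campaign X throughout, but the pooled figures favour Campaign U. The question is whether to condition on customer segment.
Customer segment differs across campaigns for reasons unrelated to any effect of the campaign itself, and it separately predicts the outcome — a classic confounder. We must compare within customer segment levels.
Standardising Campaign X to the population customer segment mix: 0.364·47/88 + 0.333·82/240 + 0.303·68/392 = 0.361.

0.36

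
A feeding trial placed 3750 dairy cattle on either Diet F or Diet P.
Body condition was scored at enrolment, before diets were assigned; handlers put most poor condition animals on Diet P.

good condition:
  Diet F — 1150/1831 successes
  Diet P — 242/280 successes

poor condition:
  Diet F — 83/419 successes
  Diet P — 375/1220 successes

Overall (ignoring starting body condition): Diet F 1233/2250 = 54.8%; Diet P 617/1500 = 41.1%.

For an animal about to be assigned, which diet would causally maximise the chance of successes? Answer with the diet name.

Diet P

The starting body condition-specific comparison favours Diet P throughout, but the pooled figures favour Diet F. The question is whether to condition on starting body condition.
Nothing the diet does changes starting body condition; the imbalance is an allocation artefact. With starting body condition also predicting the outcome, the pooled figure is confounded, and the within-stratum comparison is the causal one.
Within each level — good condition: 62.8% vs 86.4%; poor condition: 19.8% vs 30.7% — Diet P is higher every time.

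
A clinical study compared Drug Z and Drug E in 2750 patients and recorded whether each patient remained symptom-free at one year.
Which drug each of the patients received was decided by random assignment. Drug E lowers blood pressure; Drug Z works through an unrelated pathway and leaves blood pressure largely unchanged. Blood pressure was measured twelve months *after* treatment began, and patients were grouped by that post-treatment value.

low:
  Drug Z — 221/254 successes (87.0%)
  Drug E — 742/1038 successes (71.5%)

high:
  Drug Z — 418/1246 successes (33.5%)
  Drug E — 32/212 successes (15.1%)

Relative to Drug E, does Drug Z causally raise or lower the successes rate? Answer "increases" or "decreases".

decreases

The stratified and pooled comparisons disagree (Drug Z wins within each blood pressure; Drug E wins overall), so the answer turns on the causal role of blood pressure.
Stratifying would compare drugs among patients the drugs themselves sorted into blood pressure groups — a form of selection on an intermediate. The unconditioned pooled rates give the total causal effect.
Pooled: Drug Z 42.6% vs Drug E 61.9%; Drug E is higher overall.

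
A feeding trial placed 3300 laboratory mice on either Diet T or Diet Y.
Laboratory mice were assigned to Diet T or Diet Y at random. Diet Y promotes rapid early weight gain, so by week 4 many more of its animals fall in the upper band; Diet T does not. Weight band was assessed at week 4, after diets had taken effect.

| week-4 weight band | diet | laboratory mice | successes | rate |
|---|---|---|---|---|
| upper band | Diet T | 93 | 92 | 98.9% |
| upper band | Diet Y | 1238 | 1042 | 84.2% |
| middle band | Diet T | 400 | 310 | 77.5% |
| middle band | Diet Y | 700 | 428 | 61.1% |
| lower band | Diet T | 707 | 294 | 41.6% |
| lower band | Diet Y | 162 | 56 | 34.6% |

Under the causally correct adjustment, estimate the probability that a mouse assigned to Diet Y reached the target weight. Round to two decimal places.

Week-4 weight band is recorded after the diet and is itself shifted by it — it sits on the causal path from diet to outcome. Conditioning on a mediator would strip out part of the effect we want; the pooled comparison gives the total causal effect.
So P(outcome | do(Diet Y)) is just the pooled rate for Diet Y: 1526/2100 = 0.727.

0.73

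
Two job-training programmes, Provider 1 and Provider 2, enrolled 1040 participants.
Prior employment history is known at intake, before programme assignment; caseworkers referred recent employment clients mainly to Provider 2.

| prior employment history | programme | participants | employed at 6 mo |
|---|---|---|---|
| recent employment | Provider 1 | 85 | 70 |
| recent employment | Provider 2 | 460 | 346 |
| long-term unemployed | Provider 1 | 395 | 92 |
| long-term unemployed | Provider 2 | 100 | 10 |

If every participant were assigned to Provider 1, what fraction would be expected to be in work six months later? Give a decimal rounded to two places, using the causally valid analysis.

Nothing the programme does changes prior employment history; the imbalance is an allocation artefact. With prior employment history also predicting the outcome, the pooled figure is confounded, and the within-stratum comparison is the causal one.
Standardising Provider 1 to the population prior employment history mix: 0.524·70/85 + 0.476·92/395 = 0.542.

0.54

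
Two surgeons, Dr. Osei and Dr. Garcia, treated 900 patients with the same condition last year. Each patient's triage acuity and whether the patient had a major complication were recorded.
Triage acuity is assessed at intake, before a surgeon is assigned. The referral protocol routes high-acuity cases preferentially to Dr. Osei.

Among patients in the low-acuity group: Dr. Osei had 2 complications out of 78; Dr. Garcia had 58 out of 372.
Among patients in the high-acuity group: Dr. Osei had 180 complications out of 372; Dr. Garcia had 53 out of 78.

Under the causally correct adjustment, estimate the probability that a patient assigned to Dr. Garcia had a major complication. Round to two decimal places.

Triage acuity differs across surgeons for reasons unrelated to any effect of the surgeon itself, and it separately predicts the outcome — a classic confounder. We must compare within triage acuity levels.
Standardising Dr. Garcia to the population triage acuity mix: 0.500·58/372 + 0.500·53/78 = 0.418.

0.42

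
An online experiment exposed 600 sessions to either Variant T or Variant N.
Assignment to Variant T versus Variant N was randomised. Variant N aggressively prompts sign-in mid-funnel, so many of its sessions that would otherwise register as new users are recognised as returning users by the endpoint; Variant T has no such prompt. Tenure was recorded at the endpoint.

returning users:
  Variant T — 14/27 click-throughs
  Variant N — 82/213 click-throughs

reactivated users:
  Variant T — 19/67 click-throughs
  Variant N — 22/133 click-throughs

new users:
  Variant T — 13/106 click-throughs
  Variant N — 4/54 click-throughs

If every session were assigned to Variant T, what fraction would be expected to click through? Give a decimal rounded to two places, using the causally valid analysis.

User tenure is recorded after the variant and is itself shifted by it — it sits on the causal path from variant to outcome. Conditioning on a mediator would strip out part of the effect we want; the pooled comparison gives the total causal effect.
So P(outcome | do(Variant T)) is just the pooled rate for Variant T: 46/200 = 0.230.

0.23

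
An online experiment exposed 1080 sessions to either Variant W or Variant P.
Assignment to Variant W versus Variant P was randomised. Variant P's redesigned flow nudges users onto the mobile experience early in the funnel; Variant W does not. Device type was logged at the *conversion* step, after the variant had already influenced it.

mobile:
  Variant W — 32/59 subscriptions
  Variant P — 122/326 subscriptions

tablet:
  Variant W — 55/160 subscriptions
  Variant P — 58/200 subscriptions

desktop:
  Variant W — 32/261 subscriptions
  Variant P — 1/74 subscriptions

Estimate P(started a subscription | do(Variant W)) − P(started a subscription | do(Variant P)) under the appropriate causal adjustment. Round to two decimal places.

The stratified and pooled comparisons disagree (Variant W wins within each device type; Variant P wins overall), so the answer turns on the causal role of device type.
Stratifying would compare variants among sessions the variants themselves sorted into device type groups — a form of selection on an intermediate. The unconditioned pooled rates give the total causal effect.
The causal difference is the pooled difference: 0.248 − 0.302 = -0.054.

-0.05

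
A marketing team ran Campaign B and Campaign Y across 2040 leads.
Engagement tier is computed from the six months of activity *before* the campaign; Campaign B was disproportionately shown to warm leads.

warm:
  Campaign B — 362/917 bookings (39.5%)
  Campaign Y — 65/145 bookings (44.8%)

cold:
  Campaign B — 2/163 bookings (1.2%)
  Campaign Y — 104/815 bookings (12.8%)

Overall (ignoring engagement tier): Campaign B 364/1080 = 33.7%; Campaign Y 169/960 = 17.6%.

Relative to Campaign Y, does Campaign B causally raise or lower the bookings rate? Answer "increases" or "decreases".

decreases

Within every engagement tier level Campaign Y has the higher rate, yet pooled Campaign B does — Simpson's reversal.
Engagement tier is set before the campaign has any effect — it is not caused by the campaign — and it independently drives the outcome. That makes it a confounder, so the causal comparison is within engagement tier levels.
Within each level — warm: 39.5% vs 44.8%; cold: 1.2% vs 12.8% — Campaign Y is higher every time.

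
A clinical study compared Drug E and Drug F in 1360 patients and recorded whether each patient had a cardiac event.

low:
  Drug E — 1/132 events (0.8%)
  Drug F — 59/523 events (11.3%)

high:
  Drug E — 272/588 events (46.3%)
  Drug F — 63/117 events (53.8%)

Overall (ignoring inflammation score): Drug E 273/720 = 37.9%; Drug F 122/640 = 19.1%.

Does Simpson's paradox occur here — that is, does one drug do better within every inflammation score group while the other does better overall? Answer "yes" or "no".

yes

Within each inflammation score level (low 0.8% vs 11.3%; high 46.3% vs 53.8%), Drug E has the lower rate every time. Pooled: 37.9% vs 19.1% — Drug F has the lower rate overall. The two comparisons disagree.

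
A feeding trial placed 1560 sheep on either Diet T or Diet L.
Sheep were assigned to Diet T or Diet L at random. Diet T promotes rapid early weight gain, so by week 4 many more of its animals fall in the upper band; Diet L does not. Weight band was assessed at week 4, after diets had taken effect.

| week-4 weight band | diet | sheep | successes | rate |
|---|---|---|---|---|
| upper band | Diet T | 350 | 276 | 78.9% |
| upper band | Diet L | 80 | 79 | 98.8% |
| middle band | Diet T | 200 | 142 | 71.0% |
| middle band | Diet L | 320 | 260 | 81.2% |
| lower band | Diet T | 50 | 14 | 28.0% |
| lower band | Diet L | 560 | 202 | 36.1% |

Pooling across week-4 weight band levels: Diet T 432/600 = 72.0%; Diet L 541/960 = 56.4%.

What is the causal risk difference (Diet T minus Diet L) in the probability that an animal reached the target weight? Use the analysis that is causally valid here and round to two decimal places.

+0.16

Diet L is higher inside every week-4 weight band stratum but Diet T is higher in aggregate. Whether to stratify depends on how week-4 weight band relates to the diet.
The distribution of week-4 weight band is itself part of what the diet does — it is an intermediate outcome. Holding it fixed would remove that part of the effect; the total effect is the pooled difference.
The causal difference is the pooled difference: 0.720 − 0.564 = +0.156.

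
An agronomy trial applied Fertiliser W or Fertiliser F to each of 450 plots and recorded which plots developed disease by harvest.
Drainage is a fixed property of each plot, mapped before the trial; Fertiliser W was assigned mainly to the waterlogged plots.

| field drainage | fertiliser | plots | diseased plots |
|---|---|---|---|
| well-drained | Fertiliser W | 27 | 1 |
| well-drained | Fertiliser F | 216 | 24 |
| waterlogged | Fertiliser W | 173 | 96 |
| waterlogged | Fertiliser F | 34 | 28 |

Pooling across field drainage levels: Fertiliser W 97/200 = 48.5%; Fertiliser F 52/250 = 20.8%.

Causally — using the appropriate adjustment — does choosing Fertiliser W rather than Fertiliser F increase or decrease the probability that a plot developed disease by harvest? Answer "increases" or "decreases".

Here field drainage is a common cause — it drives both which fertiliser a case falls under and the outcome. The crude comparison mixes populations; the stratum-specific rates are the causally relevant ones.
Within each level — well-drained: 3.7% vs 11.1%; waterlogged: 55.5% vs 82.4% — Fertiliser W is lower every time.

decreases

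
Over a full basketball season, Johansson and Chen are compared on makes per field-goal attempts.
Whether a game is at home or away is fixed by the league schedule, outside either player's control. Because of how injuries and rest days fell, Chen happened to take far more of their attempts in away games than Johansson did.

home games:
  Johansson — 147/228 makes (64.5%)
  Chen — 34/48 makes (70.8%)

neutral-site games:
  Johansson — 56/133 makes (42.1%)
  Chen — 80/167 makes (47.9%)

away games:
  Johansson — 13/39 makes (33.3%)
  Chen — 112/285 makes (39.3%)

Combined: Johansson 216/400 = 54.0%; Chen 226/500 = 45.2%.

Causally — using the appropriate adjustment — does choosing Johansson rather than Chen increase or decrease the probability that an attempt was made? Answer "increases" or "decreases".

Nothing the player does changes game venue; the imbalance is an allocation artefact. With game venue also predicting the outcome, the pooled figure is confounded, and the within-stratum comparison is the causal one.
Within each level — home games: 64.5% vs 70.8%; neutral-site games: 42.1% vs 47.9%; away games: 33.3% vs 39.3% — Chen is higher every time.

decreases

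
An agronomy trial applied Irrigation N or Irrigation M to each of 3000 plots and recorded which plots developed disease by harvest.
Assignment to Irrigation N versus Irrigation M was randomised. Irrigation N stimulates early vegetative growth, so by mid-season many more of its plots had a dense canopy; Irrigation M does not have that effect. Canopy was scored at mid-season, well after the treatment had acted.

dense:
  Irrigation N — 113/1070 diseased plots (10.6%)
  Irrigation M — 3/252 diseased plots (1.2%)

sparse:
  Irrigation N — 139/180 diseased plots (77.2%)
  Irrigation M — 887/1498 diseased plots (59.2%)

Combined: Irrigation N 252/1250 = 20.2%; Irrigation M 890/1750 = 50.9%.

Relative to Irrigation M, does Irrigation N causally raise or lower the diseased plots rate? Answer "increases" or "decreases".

Mid-season canopy here is a post-treatment variable shaped by the irrigation; conditioning on it would introduce bias rather than remove it. The overall comparison is the causal one.
Pooled: Irrigation N 20.2% vs Irrigation M 50.9%; Irrigation N is lower overall.

decreases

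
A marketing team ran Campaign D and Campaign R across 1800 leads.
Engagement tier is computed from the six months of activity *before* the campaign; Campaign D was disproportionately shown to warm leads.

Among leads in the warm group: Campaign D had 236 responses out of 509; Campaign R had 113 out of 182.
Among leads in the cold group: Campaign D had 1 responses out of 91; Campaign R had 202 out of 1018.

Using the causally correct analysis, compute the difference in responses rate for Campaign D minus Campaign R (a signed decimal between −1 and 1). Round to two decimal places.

-0.18

Engagement tier is set before the campaign has any effect — it is not caused by the campaign — and it independently drives the outcome. That makes it a confounder, so the causal comparison is within engagement tier levels.
Adjusting over the population distribution of engagement tier: 0.384·(0.464−0.621) + 0.616·(0.011−0.198) = -0.176.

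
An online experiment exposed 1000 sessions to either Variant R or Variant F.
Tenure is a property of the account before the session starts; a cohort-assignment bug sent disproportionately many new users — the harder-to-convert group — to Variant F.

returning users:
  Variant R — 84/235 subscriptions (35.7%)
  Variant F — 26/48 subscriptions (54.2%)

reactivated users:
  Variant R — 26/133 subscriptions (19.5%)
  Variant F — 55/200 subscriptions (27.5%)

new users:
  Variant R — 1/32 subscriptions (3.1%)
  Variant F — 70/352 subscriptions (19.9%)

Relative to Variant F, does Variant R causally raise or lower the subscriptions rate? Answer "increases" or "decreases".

decreases

The user tenure-specific comparison favours Variant F throughout, but the pooled figures favour Variant R. The question is whether to condition on user tenure.
Nothing the variant does changes user tenure; the imbalance is an allocation artefact. With user tenure also predicting the outcome, the pooled figure is confounded, and the within-stratum comparison is the causal one.
Within each level — returning users: 35.7% vs 54.2%; reactivated users: 19.5% vs 27.5%; new users: 3.1% vs 19.9% — Variant F is higher every time.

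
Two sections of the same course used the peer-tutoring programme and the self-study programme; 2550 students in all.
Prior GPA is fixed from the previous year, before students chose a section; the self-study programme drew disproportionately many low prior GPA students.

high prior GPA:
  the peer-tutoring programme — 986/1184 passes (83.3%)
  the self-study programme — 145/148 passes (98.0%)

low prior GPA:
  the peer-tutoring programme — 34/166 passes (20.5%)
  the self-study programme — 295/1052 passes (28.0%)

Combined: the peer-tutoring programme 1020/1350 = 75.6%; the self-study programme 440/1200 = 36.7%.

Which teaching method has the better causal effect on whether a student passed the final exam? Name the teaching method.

The imbalance in prior GPA band arose from how students were allocated, not from anything the teaching method did; and prior GPA band independently affects the outcome. The pooled gap is confounded — condition on prior GPA band.
Within each level — high prior GPA: 83.3% vs 98.0%; low prior GPA: 20.5% vs 28.0% — the self-study programme is higher every time.

the self-study programme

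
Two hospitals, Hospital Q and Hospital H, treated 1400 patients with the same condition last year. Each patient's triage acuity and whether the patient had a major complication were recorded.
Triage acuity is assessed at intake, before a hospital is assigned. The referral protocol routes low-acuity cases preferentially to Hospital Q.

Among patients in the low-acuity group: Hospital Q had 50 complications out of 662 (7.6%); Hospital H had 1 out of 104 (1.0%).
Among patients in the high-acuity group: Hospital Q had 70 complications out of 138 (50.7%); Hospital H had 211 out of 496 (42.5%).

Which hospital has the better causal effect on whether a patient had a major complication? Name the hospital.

Hospital H is lower inside every triage acuity stratum but Hospital Q is lower in aggregate. Whether to stratify depends on how triage acuity relates to the hospital.
The imbalance in triage acuity arose from how patients were allocated, not from anything the hospital did; and triage acuity independently affects the outcome. The pooled gap is confounded — condition on triage acuity.
Within each level — low-acuity: 7.6% vs 1.0%; high-acuity: 50.7% vs 42.5% — Hospital H is lower every time.

Hospital H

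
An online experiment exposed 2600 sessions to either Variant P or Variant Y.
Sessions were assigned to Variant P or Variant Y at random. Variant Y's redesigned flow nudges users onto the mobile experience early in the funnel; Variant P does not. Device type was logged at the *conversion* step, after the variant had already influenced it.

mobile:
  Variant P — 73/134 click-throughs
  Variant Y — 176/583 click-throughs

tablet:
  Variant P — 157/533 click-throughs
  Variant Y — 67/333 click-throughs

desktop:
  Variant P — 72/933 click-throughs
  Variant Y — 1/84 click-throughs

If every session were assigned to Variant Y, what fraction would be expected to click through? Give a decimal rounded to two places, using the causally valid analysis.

Within every device type level Variant P has the higher rate, yet pooled Variant Y does — Simpson's reversal.
Stratifying would compare variants among sessions the variants themselves sorted into device type groups — a form of selection on an intermediate. The unconditioned pooled rates give the total causal effect.
So P(outcome | do(Variant Y)) is just the pooled rate for Variant Y: 244/1000 = 0.244.

0.24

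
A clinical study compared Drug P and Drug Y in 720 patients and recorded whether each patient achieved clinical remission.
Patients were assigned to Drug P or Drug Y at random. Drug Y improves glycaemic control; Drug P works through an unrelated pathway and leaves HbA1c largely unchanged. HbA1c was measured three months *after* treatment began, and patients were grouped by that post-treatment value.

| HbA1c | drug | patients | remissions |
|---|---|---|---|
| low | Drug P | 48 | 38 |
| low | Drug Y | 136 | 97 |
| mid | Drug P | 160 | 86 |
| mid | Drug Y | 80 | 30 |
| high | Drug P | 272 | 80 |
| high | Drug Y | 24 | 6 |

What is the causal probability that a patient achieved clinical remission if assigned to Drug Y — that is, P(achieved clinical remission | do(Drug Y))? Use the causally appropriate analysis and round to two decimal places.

0.55

HbA1c lies on the pathway drug → HbA1c → outcome, so adjusting for it blocks the indirect effect. For the total causal effect of drug, use the unadjusted pooled rates.
So P(outcome | do(Drug Y)) is just the pooled rate for Drug Y: 133/240 = 0.554.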